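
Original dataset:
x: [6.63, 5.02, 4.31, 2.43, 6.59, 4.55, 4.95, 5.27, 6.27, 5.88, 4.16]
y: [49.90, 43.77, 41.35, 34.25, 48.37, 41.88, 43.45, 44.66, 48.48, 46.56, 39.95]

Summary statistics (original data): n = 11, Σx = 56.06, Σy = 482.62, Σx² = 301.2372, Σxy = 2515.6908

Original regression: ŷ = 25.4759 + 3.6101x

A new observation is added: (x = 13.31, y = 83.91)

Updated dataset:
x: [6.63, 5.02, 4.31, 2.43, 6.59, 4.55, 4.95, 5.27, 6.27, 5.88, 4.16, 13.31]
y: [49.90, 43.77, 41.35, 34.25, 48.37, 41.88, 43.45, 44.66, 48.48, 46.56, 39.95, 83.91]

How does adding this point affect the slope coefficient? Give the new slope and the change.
Adding the point moves β₁ from 3.6101 to 4.6205, i.e. it increases by 1.0104 (+28.0%).

The new point has HIGH LEVERAGE: x = 13.31 is far from the original mean x̄ = 56.06/11 ≈ 5.10 (original range [2.43, 6.63]).

Step 1: Update the sums with the new point (n goes from 11 to 12)
Σx  = 56.06 + 13.31 = 69.37
Σy  = 482.62 + 83.91 = 566.53
Σx² = 301.2372 + 13.31² = 301.2372 + 177.1561 = 478.3933
Σxy = 2515.6908 + 13.31×83.91 = 2515.6908 + 1116.8421 = 3632.5329

Step 2: Recompute the slope with b₁ = (nΣxy − ΣxΣy) / (nΣx² − (Σx)²)
Numerator   = 12×3632.5329 − 69.37×566.53 = 43590.3948 − 39300.1861 = 4290.2087
Denominator = 12×478.3933 − 69.37² = 5740.7196 − 4812.1969 = 928.5227
b₁(new) = 4290.2087 / 928.5227 = 4.6205

(Same formula on the original sums: (11×2515.6908 − 56.06×482.62) / (11×301.2372 − 56.06²) = 616.9216 / 170.8856 = 3.6101, matching the given fit.)

Step 3: Change in slope
Δβ₁ = 4.6205 − 3.6101 = +1.0104
Relative change = +1.0104 / 3.6101 × 100% = +28.0%
→ the slope increases when the point is added.

Because the point sits above the extension of the original line at a high-leverage x, it tilts the fit up.
In practice: refit with and without it and report both if conclusions differ; investigate whether it comes from the same population as the rest of the sample.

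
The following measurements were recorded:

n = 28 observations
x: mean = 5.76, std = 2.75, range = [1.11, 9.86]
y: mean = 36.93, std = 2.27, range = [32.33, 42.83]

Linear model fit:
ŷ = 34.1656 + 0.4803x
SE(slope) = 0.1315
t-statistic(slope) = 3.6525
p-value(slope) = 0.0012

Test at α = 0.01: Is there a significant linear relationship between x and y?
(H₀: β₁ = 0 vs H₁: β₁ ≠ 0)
Reject H₀: p-value = 0.0012 < α = 0.01. The linear relationship is significant at the 1% level.

Hypothesis test for the slope coefficient:

H₀: β₁ = 0 (no linear relationship)
H₁: β₁ ≠ 0 (linear relationship exists)

Test statistic: t = β̂₁ / SE(β̂₁) = 0.4803 / 0.1315 = 3.6525

The p-value (0.0012) is the probability, under H₀, of a t-statistic at least as extreme as |t| = 3.6525 (two-sided, df = n − 2 = 26).

Decision rule: reject H₀ if p-value < α.
p-value = 0.0012 < α = 0.01 → reject H₀.

At α = 0.01 the data do provide convincing evidence of a nonzero slope.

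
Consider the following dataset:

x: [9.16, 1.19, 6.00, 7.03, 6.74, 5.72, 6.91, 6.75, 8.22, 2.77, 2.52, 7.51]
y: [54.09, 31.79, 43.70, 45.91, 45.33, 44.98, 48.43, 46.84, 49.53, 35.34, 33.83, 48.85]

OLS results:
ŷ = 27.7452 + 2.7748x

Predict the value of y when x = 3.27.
ŷ = 36.8188

x = 3.27 lies inside the observed range [1.19, 9.16], so the fitted equation applies directly:

ŷ = 27.7452 + 2.7748 × 3.27
ŷ = 27.7452 + 9.0736
ŷ = 36.8188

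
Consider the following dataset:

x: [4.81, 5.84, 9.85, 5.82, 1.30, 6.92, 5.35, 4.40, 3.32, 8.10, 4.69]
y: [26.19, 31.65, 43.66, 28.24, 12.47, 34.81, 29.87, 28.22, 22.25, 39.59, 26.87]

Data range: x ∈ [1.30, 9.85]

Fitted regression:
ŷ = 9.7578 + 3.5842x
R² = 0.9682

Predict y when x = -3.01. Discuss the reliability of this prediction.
ŷ = -1.0306 (extrapolation — x = -3.01 lies outside [1.30, 9.85], so reliability is low).

Prediction calculation:
ŷ = 9.7578 + 3.5842 × (-3.01)
ŷ = -1.0306

Reliability:
- Data range: x ∈ [1.30, 9.85]
- Prediction point: x = -3.01 is 4.31 units below the observed range → this is EXTRAPOLATION, not interpolation

Why that matters here:
- The linear relationship may not hold outside the observed range
- The standard error of prediction grows with (x − x̄)², and x = -3.01 is far from x̄ = 5.49

The R² = 0.9682 only validates the fit within [1.30, 9.85]; treat ŷ = -1.0306 with caution.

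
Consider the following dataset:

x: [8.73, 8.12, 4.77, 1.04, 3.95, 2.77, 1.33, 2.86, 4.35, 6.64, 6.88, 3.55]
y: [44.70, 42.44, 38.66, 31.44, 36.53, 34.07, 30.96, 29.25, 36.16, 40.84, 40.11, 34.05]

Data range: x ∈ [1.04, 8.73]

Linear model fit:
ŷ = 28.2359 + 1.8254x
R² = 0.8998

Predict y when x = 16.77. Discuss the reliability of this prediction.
ŷ = 58.8479 (extrapolation — x = 16.77 lies outside [1.04, 8.73], so reliability is low).

Prediction calculation:
ŷ = 28.2359 + 1.8254 × 16.77
ŷ = 58.8479

Reliability:
- Data range: x ∈ [1.04, 8.73]
- Prediction point: x = 16.77 is 8.04 units above the observed range → this is EXTRAPOLATION, not interpolation

Why that matters here:
- The linear relationship may not hold outside the observed range
- R² describes fit only over the sampled x values; it says nothing about behaviour beyond them

A defensible statement: 'if the linear trend continued to x = 16.77, y would be about 58.8479' — the premise is untested.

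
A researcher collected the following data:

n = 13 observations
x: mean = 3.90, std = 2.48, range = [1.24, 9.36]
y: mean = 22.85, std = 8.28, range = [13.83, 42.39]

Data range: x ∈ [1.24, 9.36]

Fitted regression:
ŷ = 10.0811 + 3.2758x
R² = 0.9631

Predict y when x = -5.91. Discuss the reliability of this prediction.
ŷ = -9.2789, but this is extrapolation (below the data range [1.24, 9.36]) and may be unreliable.

Prediction calculation:
ŷ = 10.0811 + 3.2758 × (-5.91)
ŷ = -9.2789

Reliability:
- Data range: x ∈ [1.24, 9.36]
- Prediction point: x = -5.91 is 7.15 units below the observed range → this is EXTRAPOLATION, not interpolation

Why that matters here:
- The standard error of prediction grows with (x − x̄)², and x = -5.91 is far from x̄ = 3.90
- Real relationships often flatten, saturate, or turn nonlinear at extremes
- R² describes fit only over the sampled x values; it says nothing about behaviour beyond them

The R² = 0.9631 only validates the fit within [1.24, 9.36]; treat ŷ = -9.2789 with caution.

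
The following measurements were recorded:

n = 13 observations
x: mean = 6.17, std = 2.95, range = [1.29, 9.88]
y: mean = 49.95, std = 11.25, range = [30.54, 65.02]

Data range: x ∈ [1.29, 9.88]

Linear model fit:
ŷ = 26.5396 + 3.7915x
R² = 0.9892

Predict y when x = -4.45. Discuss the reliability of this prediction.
ŷ = 9.6674, but this is extrapolation (below the data range [1.29, 9.88]) and may be unreliable.

Prediction calculation:
ŷ = 26.5396 + 3.7915 × (-4.45)
ŷ = 9.6674

Reliability:
- Data range: x ∈ [1.29, 9.88]
- Prediction point: x = -4.45 is 5.74 units below the observed range → this is EXTRAPOLATION, not interpolation

Why that matters here:
- R² describes fit only over the sampled x values; it says nothing about behaviour beyond them
- The linear relationship may not hold outside the observed range
- There are no observations near this x to validate the fitted line there

Report the number if required, but flag clearly that it is an extrapolation.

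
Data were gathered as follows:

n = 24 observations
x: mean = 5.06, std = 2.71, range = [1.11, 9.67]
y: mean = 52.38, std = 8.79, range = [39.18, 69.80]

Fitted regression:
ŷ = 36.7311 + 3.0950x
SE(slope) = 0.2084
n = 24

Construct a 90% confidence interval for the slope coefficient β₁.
The 90% CI for β₁ is (2.7372, 3.4528)

Confidence interval for the slope:

The 90% CI for β₁ is: β̂₁ ± t*(α/2, n-2) × SE(β̂₁)

Step 1: Find critical t-value
- Confidence level = 0.9
- Degrees of freedom = n - 2 = 24 - 2 = 22
- t*(α/2, 22) = 1.7171

Step 2: Calculate margin of error
Margin = 1.7171 × 0.2084 = 0.3578

Step 3: Construct interval
CI = 3.0950 ± 0.3578
CI = (2.7372, 3.4528)

Interpretation: intervals built this way capture the true β₁ in 90% of repeated samples; here the plausible range for the per-unit effect of x on y is 2.7372 to 3.4528.
Both endpoints are positive, so the data support a genuinely positive slope at this confidence level.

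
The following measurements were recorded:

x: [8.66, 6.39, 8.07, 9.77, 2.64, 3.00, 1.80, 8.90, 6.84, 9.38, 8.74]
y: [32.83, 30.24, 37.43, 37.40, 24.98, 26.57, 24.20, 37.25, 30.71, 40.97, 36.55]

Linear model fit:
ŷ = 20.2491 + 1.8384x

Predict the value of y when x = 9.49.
ŷ = 37.6955

x = 9.49 lies inside the observed range [1.80, 9.77], so the fitted equation applies directly:

ŷ = 20.2491 + 1.8384 × 9.49
ŷ = 20.2491 + 17.4464
ŷ = 37.6955

This is the fitted mean response at that x — an individual observation would come with a wider prediction interval.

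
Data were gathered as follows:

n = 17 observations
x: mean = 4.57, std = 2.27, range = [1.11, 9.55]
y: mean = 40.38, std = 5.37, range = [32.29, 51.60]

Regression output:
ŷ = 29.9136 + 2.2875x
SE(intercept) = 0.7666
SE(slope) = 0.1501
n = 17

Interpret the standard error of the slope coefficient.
SE(slope) = 0.1501 measures the uncertainty in the estimated slope. The coefficient is estimated precisely (SE/|β̂₁| = 6.6%).

SE(β̂₁) = 0.1501 says: if we drew many samples of n = 17 from the same population and refit each time, the fitted slopes would scatter with a standard deviation of roughly 0.1501 around the true β₁.

Relative precision:
- SE / |β̂₁| = 0.1501 / 2.2875 = 6.6%
- Rule of thumb (under 20%: precise; 20% to under 50%: moderately precise; 50% or more: imprecise) → precise

Link to interval estimation: a confidence interval for β₁ is β̂₁ ± t* × 0.1501, so SE sets the half-width per unit of t*.

What drives SE(β̂₁): larger n (here n = 17) → smaller SE; more residual scatter → larger SE.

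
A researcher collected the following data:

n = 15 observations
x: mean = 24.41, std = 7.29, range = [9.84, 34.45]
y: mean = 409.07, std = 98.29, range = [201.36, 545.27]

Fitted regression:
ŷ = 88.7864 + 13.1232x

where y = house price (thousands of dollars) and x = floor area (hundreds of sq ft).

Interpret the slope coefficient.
An increase of one hundred sq ft in floor area is associated with a 13.1232 thousand dollars increase in predicted house price.

The slope β₁ = 13.1232 gives the rate at which the fitted house price changes with floor area.

Interpretation:
- Floor area up by 1 hundred sq ft → predicted house price increases by 13.1232 thousand dollars
- This is a linear approximation: the same per-unit change is assumed across the whole observed x range

The intercept β₀ = 88.7864 is the predicted house price when floor area = 0; since the smallest observed x is 9.84, this is an extrapolation and mainly anchors the line.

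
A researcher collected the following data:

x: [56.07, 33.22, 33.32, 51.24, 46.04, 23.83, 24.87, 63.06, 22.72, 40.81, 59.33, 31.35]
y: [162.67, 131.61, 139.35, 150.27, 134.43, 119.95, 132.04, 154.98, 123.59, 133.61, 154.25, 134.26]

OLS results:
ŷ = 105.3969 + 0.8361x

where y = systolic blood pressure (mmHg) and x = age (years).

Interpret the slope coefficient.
For each additional year of age, predicted blood pressure increases by approximately 0.8361 mmHg.

The slope coefficient β₁ = 0.8361 represents the marginal effect of age on blood pressure.

Interpretation:
- Age up by 1 year → predicted blood pressure increases by 0.8361 mmHg
- This is a linear approximation: the same per-unit change is assumed across the whole observed x range

(β₀ = 105.3969 is the fitted value at x = 0 and is not part of the slope interpretation.)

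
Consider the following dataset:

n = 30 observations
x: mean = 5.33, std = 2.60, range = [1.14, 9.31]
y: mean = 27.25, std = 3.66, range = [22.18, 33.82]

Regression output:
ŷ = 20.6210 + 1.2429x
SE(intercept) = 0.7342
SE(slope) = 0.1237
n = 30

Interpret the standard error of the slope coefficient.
SE(β̂₁) = 0.1237 is the estimated standard deviation of the slope estimate across repeated samples; relative to β̂₁ = 1.2429 that is 10.0%, a precise estimate.

SE(β̂₁) = 0.1237 says: if we drew many samples of n = 30 from the same population and refit each time, the fitted slopes would scatter with a standard deviation of roughly 0.1237 around the true β₁.

Relative precision:
- SE / |β̂₁| = 0.1237 / 1.2429 = 10.0%
- Rule of thumb (under 20%: precise; 20% to under 50%: moderately precise; 50% or more: imprecise) → precise

Rough 95% range (±2 SE): 1.2429 ± 0.2474 → (0.9955, 1.4903).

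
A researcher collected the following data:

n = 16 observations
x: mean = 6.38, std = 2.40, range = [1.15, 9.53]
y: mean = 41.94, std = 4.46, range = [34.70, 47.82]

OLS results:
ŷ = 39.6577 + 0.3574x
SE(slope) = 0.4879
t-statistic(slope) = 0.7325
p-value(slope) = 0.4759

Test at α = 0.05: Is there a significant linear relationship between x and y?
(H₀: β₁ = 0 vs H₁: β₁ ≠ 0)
Since p-value = 0.4759 ≥ α = 0.05, fail to reject H₀ — the slope is not significantly different from 0.

Hypothesis test for the slope coefficient:

H₀: β₁ = 0 (no linear relationship)
H₁: β₁ ≠ 0 (linear relationship exists)

Test statistic: t = β̂₁ / SE(β̂₁) = 0.3574 / 0.4879 = 0.7325

With df = 14, the two-sided p-value for |t| = 0.7325 is 0.4759.

Decision rule: reject H₀ if p-value < α.
p-value = 0.4759 ≥ α = 0.05 → fail to reject H₀.

Conclusion: the linear association between x and y is not significant at the 5% level.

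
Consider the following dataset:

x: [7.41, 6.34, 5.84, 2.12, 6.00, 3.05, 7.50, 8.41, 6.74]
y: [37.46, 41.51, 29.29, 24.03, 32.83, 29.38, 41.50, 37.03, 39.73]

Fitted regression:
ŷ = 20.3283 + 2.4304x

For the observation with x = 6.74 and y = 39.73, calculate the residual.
Residual = 3.0208

The residual is the difference between the actual value and the predicted value:

Residual = y - ŷ

Step 1: Calculate predicted value
ŷ = 20.3283 + 2.4304 × 6.74
ŷ = 36.7092

Step 2: Calculate residual
Residual = 39.73 - 36.7092
Residual = 3.0208

Sign check: y > ŷ, so the point is above the line and the fit underestimates here.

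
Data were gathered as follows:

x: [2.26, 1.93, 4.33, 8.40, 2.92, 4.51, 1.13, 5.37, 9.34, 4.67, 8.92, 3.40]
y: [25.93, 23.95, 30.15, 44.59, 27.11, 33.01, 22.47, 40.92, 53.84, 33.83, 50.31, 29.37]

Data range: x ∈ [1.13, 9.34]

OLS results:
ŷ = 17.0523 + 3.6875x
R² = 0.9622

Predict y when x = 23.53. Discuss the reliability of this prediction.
ŷ = 103.8192 (extrapolation — x = 23.53 lies outside [1.13, 9.34], so reliability is low).

Prediction calculation:
ŷ = 17.0523 + 3.6875 × 23.53
ŷ = 103.8192

Reliability:
- Data range: x ∈ [1.13, 9.34]
- Prediction point: x = 23.53 is 14.19 units above the observed range → this is EXTRAPOLATION, not interpolation

Why that matters here:
- The standard error of prediction grows with (x − x̄)², and x = 23.53 is far from x̄ = 4.76
- The linear relationship may not hold outside the observed range

Report the number if required, but flag clearly that it is an extrapolation.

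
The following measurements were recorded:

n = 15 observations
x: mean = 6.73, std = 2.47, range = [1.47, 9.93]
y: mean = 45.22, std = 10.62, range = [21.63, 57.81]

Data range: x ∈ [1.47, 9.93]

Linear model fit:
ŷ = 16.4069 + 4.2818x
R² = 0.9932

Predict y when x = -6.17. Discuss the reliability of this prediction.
ŷ = -10.0118 (extrapolation — x = -6.17 lies outside [1.47, 9.93], so reliability is low).

Prediction calculation:
ŷ = 16.4069 + 4.2818 × (-6.17)
ŷ = -10.0118

Reliability:
- Data range: x ∈ [1.47, 9.93]
- Prediction point: x = -6.17 is 7.64 units below the observed range → this is EXTRAPOLATION, not interpolation

Why that matters here:
- Real relationships often flatten, saturate, or turn nonlinear at extremes
- The linear relationship may not hold outside the observed range
- The standard error of prediction grows with (x − x̄)², and x = -6.17 is far from x̄ = 6.73

The R² = 0.9932 only validates the fit within [1.47, 9.93]; treat ŷ = -10.0118 with caution.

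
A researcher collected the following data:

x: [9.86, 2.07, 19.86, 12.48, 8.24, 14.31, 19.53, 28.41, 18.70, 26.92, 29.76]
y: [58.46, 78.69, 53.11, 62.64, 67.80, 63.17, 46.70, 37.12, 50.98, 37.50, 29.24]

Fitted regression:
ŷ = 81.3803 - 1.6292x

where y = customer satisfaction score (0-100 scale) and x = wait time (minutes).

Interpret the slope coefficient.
On average, satisfaction score is about 1.6292 points lower for every extra minute of wait time.

The slope coefficient β₁ = -1.6292 represents the marginal effect of wait time on satisfaction score.

Interpretation:
- Wait time up by 1 minute → predicted satisfaction score decreases by 1.6292 points
- The effect is assumed constant over the observed range of x (linearity)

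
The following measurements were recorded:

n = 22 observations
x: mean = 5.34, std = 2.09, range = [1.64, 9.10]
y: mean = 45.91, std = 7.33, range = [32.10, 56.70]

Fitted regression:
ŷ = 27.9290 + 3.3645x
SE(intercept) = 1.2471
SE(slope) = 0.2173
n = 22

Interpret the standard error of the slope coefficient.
The slope 3.3645 is pinned down to within about ±0.2173 (one SE) by these data — relative uncertainty 6.5%, i.e. precise.

What SE measures:
- The standard error quantifies the sampling variability of the coefficient estimate
- It is the estimated standard deviation of β̂₁ across hypothetical repeated samples of the same size
- Smaller SE → more precise estimate

Relative precision:
- SE / |β̂₁| = 0.2173 / 3.3645 = 6.5%
- Rule of thumb (under 20%: precise; 20% to under 50%: moderately precise; 50% or more: imprecise) → precise

Rough 95% range (±2 SE): 3.3645 ± 0.4346 → (2.9299, 3.7991).

What drives SE(β̂₁): larger n (here n = 22) → smaller SE.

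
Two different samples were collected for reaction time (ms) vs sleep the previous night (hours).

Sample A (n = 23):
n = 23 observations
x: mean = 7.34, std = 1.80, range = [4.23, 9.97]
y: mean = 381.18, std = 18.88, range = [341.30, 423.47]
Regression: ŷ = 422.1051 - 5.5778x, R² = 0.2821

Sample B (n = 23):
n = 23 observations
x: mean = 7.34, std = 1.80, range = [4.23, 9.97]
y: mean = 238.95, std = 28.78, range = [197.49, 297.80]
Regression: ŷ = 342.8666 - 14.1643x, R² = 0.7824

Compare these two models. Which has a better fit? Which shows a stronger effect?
Model B has the better fit (R² = 0.7824 vs 0.2821). Model B shows the stronger effect (|β₁| = 14.1643 vs 5.5778).

Model Comparison:

Goodness of fit (R²):
- Model A: R² = 0.2821 → 28.21% of variance in reaction time explained
- Model B: R² = 0.7824 → 78.24% of variance in reaction time explained
- 0.7824 > 0.2821 → Model B has the better fit

Effect size (slope magnitude):
- Model A: β₁ = -5.5778 → predicted reaction time falls 5.5778 ms per additional hour of sleep
- Model B: β₁ = -14.1643 → predicted reaction time falls 14.1643 ms per additional hour of sleep
- |-5.5778| < |-14.1643| → Model B shows the stronger marginal effect

Notes:
- A steeper slope doesn't make a better model if the scatter around the line is large.
- A better fit (higher R²) doesn't necessarily mean a more important relationship.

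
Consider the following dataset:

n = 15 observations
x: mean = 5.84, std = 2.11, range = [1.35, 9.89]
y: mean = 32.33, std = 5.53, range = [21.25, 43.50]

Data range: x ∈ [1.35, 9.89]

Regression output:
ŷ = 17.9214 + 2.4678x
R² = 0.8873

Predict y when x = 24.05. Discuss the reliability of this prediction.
ŷ = 77.2720, but this is extrapolation (above the data range [1.35, 9.89]) and may be unreliable.

Prediction calculation:
ŷ = 17.9214 + 2.4678 × 24.05
ŷ = 77.2720

Reliability:
- Data range: x ∈ [1.35, 9.89]
- Prediction point: x = 24.05 is 14.16 units above the observed range → this is EXTRAPOLATION, not interpolation

Why that matters here:
- R² describes fit only over the sampled x values; it says nothing about behaviour beyond them
- The standard error of prediction grows with (x − x̄)², and x = 24.05 is far from x̄ = 5.84
- There are no observations near this x to validate the fitted line there

A defensible statement: 'if the linear trend continued to x = 24.05, y would be about 77.2720' — the premise is untested.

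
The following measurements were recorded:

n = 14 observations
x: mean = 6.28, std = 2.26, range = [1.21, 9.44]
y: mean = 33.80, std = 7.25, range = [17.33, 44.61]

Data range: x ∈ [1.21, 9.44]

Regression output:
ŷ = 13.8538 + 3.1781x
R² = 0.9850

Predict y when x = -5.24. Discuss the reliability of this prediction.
ŷ = -2.7994, but this is extrapolation (below the data range [1.21, 9.44]) and may be unreliable.

Prediction calculation:
ŷ = 13.8538 + 3.1781 × (-5.24)
ŷ = -2.7994

Reliability:
- Data range: x ∈ [1.21, 9.44]
- Prediction point: x = -5.24 is 6.45 units below the observed range → this is EXTRAPOLATION, not interpolation

Why that matters here:
- R² describes fit only over the sampled x values; it says nothing about behaviour beyond them
- Real relationships often flatten, saturate, or turn nonlinear at extremes

Report the number if required, but flag clearly that it is an extrapolation.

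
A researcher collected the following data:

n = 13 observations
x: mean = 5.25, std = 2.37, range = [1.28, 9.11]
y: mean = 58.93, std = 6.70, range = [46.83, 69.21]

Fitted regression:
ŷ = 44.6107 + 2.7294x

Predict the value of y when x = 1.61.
ŷ = 49.0050

Plug x = 1.61 into the fitted line:

ŷ = 44.6107 + 2.7294 × 1.61
ŷ = 44.6107 + 4.3943
ŷ = 49.0050

This is the fitted mean response at that x — an individual observation would come with a wider prediction interval.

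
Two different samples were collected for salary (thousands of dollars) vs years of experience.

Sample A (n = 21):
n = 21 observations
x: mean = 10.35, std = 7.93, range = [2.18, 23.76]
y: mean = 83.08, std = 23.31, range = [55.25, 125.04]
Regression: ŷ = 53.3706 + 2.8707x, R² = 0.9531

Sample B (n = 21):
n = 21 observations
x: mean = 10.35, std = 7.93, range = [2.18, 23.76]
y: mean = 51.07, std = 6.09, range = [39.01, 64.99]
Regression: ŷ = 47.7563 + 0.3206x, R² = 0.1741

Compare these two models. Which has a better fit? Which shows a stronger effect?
Model A has the better fit (R² = 0.9531 vs 0.1741). Model A shows the stronger effect (|β₁| = 2.8707 vs 0.3206).

Model Comparison:

Which explains more variance? (R²)
- Model A: R² = 0.9531 → 95.31% of variance in salary explained
- Model B: R² = 0.1741 → 17.41% of variance in salary explained
- 0.9531 > 0.1741 → Model A has the better fit

Strength of effect — compare |β₁|:
- Model A: β₁ = 2.8707 → predicted salary rises 2.8707 thousand dollars per additional year of experience
- Model B: β₁ = 0.3206 → predicted salary rises 0.3206 thousand dollars per additional year of experience
- |2.8707| > |0.3206| → Model A shows the stronger marginal effect

Notes:
- A better fit (higher R²) doesn't necessarily mean a more important relationship.
- R² measures how tightly points cluster around the line; β₁ measures how steep the line is — they answer different questions.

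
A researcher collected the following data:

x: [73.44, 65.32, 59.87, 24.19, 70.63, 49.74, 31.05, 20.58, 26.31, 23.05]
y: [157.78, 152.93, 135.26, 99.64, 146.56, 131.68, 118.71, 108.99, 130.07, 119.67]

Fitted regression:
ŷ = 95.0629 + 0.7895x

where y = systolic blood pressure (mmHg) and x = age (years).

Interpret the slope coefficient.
An increase of one year in age is associated with a 0.7895 mmHg increase in predicted blood pressure.

The slope β₁ = 0.7895 gives the rate at which the fitted blood pressure changes with age.

Interpretation:
- Age up by 1 year → predicted blood pressure increases by 0.7895 mmHg
- This is a linear approximation: the same per-unit change is assumed across the whole observed x range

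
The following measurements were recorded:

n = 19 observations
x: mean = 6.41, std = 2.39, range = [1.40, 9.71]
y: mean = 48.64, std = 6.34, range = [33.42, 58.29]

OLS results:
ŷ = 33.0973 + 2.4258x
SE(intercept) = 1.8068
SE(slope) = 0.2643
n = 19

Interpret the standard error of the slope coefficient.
The slope 2.4258 is pinned down to within about ±0.2643 (one SE) by these data — relative uncertainty 10.9%, i.e. precise.

What SE measures:
- The standard error quantifies the sampling variability of the coefficient estimate
- It is the estimated standard deviation of β̂₁ across hypothetical repeated samples of the same size
- Smaller SE → more precise estimate

Relative precision:
- SE / |β̂₁| = 0.2643 / 2.4258 = 10.9%
- Rule of thumb (under 20%: precise; 20% to under 50%: moderately precise; 50% or more: imprecise) → precise

Link to the t-test: t = β̂₁ / SE(β̂₁) = 2.4258 / 0.2643 = 9.1782, the statistic for H₀: β₁ = 0.

What drives SE(β̂₁): more residual scatter → larger SE; wider spread of x values → smaller SE; larger n (here n = 19) → smaller SE.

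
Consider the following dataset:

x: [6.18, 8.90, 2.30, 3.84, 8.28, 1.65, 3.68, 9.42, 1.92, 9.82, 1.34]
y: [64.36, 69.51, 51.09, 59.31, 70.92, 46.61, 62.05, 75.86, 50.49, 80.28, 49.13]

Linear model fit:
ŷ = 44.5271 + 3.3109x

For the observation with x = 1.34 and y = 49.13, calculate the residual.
Residual = 0.1663

The residual is the difference between the actual value and the predicted value:

Residual = y - ŷ

Step 1: Calculate predicted value
ŷ = 44.5271 + 3.3109 × 1.34
ŷ = 48.9637

Step 2: Calculate residual
Residual = 49.13 - 48.9637
Residual = 0.1663

Sign check: y > ŷ, so the point is above the line and the fit underestimates here.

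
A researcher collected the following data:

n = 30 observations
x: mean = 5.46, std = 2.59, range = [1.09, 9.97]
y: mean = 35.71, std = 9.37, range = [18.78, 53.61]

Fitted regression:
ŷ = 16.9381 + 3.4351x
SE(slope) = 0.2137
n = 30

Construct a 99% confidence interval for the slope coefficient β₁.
The 99% CI for β₁ is (2.8446, 4.0256)

Confidence interval for the slope:

The 99% CI for β₁ is: β̂₁ ± t*(α/2, n-2) × SE(β̂₁)

Step 1: Find critical t-value
- Confidence level = 0.99
- Degrees of freedom = n - 2 = 30 - 2 = 28
- t*(α/2, 28) = 2.7633

Step 2: Calculate margin of error
Margin = 2.7633 × 0.2137 = 0.5905

Step 3: Construct interval
CI = 3.4351 ± 0.5905
CI = (2.8446, 4.0256)

Interpretation: each one-unit increase in x is associated with a change in mean y of between 2.8446 and 4.0256, with 99% confidence.
Both endpoints are positive, so the data support a genuinely positive slope at this confidence level.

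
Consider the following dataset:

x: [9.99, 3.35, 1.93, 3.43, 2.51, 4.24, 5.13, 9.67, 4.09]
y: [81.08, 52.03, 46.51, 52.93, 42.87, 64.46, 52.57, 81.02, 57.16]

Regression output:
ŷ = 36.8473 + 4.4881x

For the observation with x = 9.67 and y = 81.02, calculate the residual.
Residual = 0.7728

The residual is the difference between the actual value and the predicted value:

Residual = y - ŷ

Step 1: Calculate predicted value
ŷ = 36.8473 + 4.4881 × 9.67
ŷ = 80.2472

Step 2: Calculate residual
Residual = 81.02 - 80.2472
Residual = 0.7728

The residual is positive, so the observed y = 81.02 sits above the regression line (the line underestimates it by 0.7728).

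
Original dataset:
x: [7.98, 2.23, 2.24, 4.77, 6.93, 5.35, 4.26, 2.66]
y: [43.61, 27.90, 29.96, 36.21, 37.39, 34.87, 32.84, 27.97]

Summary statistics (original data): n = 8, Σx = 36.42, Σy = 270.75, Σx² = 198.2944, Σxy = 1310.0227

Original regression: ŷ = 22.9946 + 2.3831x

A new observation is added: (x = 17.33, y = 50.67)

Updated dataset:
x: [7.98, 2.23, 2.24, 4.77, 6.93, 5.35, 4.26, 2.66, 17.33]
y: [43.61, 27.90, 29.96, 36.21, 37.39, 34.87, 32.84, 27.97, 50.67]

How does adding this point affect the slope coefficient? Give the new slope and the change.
Adding the point moves β₁ from 2.3831 to 1.5119, i.e. it decreases by 0.8712 (-36.6%).

x = 17.33 lies well outside the original x-range [2.23, 7.98] (x̄ ≈ 4.55), so this observation has high leverage and can move the slope substantially.

Step 1: Update the sums with the new point (n goes from 8 to 9)
Σx  = 36.42 + 17.33 = 53.75
Σy  = 270.75 + 50.67 = 321.42
Σx² = 198.2944 + 17.33² = 198.2944 + 300.3289 = 498.6233
Σxy = 1310.0227 + 17.33×50.67 = 1310.0227 + 878.1111 = 2188.1338

Step 2: Recompute the slope with b₁ = (nΣxy − ΣxΣy) / (nΣx² − (Σx)²)
Numerator   = 9×2188.1338 − 53.75×321.42 = 19693.2042 − 17276.3250 = 2416.8792
Denominator = 9×498.6233 − 53.75² = 4487.6097 − 2889.0625 = 1598.5472
b₁(new) = 2416.8792 / 1598.5472 = 1.5119

(Same formula on the original sums: (8×1310.0227 − 36.42×270.75) / (8×198.2944 − 36.42²) = 619.4666 / 259.9388 = 2.3831, matching the given fit.)

Step 3: Change in slope
Δβ₁ = 1.5119 − 2.3831 = -0.8712
Relative change = -0.8712 / 2.3831 × 100% = -36.6%
→ the slope decreases when the point is added.

A high-leverage point only changes the slope if it is off the original line; here y = 50.67 is below the original trend, so the slope decreases.
In practice: check such a point for data-entry or measurement error.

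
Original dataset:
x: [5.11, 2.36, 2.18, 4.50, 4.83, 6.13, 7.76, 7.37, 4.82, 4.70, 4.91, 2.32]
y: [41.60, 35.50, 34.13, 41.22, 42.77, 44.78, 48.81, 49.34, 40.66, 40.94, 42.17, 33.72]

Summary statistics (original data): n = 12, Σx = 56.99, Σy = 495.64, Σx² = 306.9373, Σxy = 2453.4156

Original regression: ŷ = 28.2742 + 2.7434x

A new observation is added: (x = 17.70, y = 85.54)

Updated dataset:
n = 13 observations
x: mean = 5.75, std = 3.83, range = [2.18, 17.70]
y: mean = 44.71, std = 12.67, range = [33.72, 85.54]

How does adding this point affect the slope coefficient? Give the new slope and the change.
Adding the point moves β₁ from 2.7434 to 3.2881, i.e. it increases by 0.5447 (+19.9%).

x = 17.70 lies well outside the original x-range [2.18, 7.76] (x̄ ≈ 4.75), so this observation has high leverage and can move the slope substantially.

Step 1: Update the sums with the new point (n goes from 12 to 13)
Σx  = 56.99 + 17.70 = 74.69
Σy  = 495.64 + 85.54 = 581.18
Σx² = 306.9373 + 17.70² = 306.9373 + 313.2900 = 620.2273
Σxy = 2453.4156 + 17.70×85.54 = 2453.4156 + 1514.0580 = 3967.4736

Step 2: Recompute the slope with b₁ = (nΣxy − ΣxΣy) / (nΣx² − (Σx)²)
Numerator   = 13×3967.4736 − 74.69×581.18 = 51577.1568 − 43408.3342 = 8168.8226
Denominator = 13×620.2273 − 74.69² = 8062.9549 − 5578.5961 = 2484.3588
b₁(new) = 8168.8226 / 2484.3588 = 3.2881

(Same formula on the original sums: (12×2453.4156 − 56.99×495.64) / (12×306.9373 − 56.99²) = 1194.4636 / 435.3875 = 2.7434, matching the given fit.)

Step 3: Change in slope
Δβ₁ = 3.2881 − 2.7434 = +0.5447
Relative change = +0.5447 / 2.7434 × 100% = +19.9%
→ the slope increases when the point is added.

Because the point sits above the extension of the original line at a high-leverage x, it tilts the fit up.
In practice: refit with and without it and report both if conclusions differ.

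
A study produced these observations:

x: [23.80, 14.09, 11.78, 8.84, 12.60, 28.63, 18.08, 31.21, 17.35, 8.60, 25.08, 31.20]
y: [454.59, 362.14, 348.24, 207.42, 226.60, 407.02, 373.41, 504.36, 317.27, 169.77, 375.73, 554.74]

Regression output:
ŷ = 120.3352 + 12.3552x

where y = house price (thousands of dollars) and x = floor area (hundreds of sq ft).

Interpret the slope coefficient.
An increase of one hundred sq ft in floor area is associated with a 12.3552 thousand dollars increase in predicted house price.

β₁ = 12.3552 is the change in predicted house price (thousand dollars) per additional hundred sq ft of floor area.

Interpretation:
- Floor area up by 1 hundred sq ft → predicted house price increases by 12.3552 thousand dollars
- This is a linear approximation: the same per-unit change is assumed across the whole observed x range
- The slope describes association in these data, not necessarily a causal effect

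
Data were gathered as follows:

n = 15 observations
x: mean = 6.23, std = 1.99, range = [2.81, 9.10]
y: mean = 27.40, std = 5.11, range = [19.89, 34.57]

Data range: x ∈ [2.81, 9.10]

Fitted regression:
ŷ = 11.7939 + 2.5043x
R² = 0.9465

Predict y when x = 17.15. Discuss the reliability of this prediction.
ŷ = 54.7426 (extrapolation — x = 17.15 lies outside [2.81, 9.10], so reliability is low).

Prediction calculation:
ŷ = 11.7939 + 2.5043 × 17.15
ŷ = 54.7426

Reliability:
- Data range: x ∈ [2.81, 9.10]
- Prediction point: x = 17.15 is 8.05 units above the observed range → this is EXTRAPOLATION, not interpolation

Why that matters here:
- The standard error of prediction grows with (x − x̄)², and x = 17.15 is far from x̄ = 6.23
- R² describes fit only over the sampled x values; it says nothing about behaviour beyond them

Report the number if required, but flag clearly that it is an extrapolation.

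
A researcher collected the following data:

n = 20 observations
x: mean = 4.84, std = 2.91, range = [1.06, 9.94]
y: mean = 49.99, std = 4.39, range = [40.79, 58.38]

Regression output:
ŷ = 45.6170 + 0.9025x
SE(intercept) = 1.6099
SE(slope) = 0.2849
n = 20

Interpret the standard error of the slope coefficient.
SE(slope) = 0.2849 measures the uncertainty in the estimated slope. The coefficient is estimated with moderate precision (SE/|β̂₁| = 31.6%).

SE(β̂₁) = s / √Sxx, where s is the residual standard deviation and Sxx = Σ(x − x̄)². It is the yardstick for how far β̂₁ = 0.9025 could plausibly be from the true slope.

Relative precision:
- SE / |β̂₁| = 0.2849 / 0.9025 = 31.6%
- Rule of thumb (under 20%: precise; 20% to under 50%: moderately precise; 50% or more: imprecise) → moderately precise

Rough 95% range (±2 SE): 0.9025 ± 0.5698 → (0.3327, 1.4723).

What drives SE(β̂₁): more residual scatter → larger SE; larger n (here n = 20) → smaller SE.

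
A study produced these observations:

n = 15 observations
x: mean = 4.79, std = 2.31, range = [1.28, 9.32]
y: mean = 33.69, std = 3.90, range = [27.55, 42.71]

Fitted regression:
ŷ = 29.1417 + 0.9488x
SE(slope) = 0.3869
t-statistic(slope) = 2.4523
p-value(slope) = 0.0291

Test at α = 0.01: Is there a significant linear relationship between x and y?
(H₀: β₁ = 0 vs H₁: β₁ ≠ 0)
Fail to reject H₀: p-value = 0.0291 ≥ α = 0.01. The linear relationship is not significant at the 1% level.

Hypothesis test for the slope coefficient:

H₀: β₁ = 0 (no linear relationship)
H₁: β₁ ≠ 0 (linear relationship exists)

Test statistic: t = β̂₁ / SE(β̂₁) = 0.9488 / 0.3869 = 2.4523

p = 0.0291: how often a slope estimate this far from 0 (in SE units) would arise by chance if β₁ were truly 0.

Decision rule: reject H₀ if p-value < α.
p-value = 0.0291 ≥ α = 0.01 → fail to reject H₀.

There is not sufficient evidence at the 1% significance level to conclude that a linear relationship exists between x and y.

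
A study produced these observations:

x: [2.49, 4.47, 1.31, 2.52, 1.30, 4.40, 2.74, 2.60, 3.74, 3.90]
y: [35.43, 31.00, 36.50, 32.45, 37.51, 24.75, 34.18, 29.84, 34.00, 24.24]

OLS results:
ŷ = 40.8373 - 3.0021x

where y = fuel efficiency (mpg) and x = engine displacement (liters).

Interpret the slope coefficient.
For each additional liter of engine displacement, predicted fuel efficiency decreases by approximately 3.0021 mpg.

β₁ = -3.0021 is the change in predicted fuel efficiency (mpg) per additional liter of engine displacement.

Interpretation:
- Engine displacement up by 1 liter → predicted fuel efficiency decreases by 3.0021 mpg
- The effect is assumed constant over the observed range of x (linearity)

(β₀ = 40.8373 is the fitted value at x = 0 and is not part of the slope interpretation.)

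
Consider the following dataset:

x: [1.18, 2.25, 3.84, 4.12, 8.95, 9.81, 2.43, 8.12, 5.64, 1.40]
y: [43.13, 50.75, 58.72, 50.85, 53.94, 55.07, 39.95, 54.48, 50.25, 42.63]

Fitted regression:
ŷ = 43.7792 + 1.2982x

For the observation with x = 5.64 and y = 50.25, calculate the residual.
Residual = -0.8510

The residual is the difference between the actual value and the predicted value:

Residual = y - ŷ

Step 1: Calculate predicted value
ŷ = 43.7792 + 1.2982 × 5.64
ŷ = 51.1010

Step 2: Calculate residual
Residual = 50.25 - 51.1010
Residual = -0.8510

Sign check: y < ŷ, so the point is below the line and the fit overestimates here.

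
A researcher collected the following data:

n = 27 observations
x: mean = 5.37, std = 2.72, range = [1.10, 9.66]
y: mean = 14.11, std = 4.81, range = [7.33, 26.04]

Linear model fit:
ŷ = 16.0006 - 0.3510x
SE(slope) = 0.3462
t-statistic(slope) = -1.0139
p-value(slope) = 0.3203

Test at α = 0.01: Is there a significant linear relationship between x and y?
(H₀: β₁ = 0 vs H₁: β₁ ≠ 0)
Since p-value = 0.3203 ≥ α = 0.01, fail to reject H₀ — the slope is not significantly different from 0.

Hypothesis test for the slope coefficient:

H₀: β₁ = 0 (no linear relationship)
H₁: β₁ ≠ 0 (linear relationship exists)

Test statistic: t = β̂₁ / SE(β̂₁) = -0.3510 / 0.3462 = -1.0139

p = 0.3203: how often a slope estimate this far from 0 (in SE units) would arise by chance if β₁ were truly 0.

Decision rule: reject H₀ if p-value < α.
p-value = 0.3203 ≥ α = 0.01 → fail to reject H₀.

Conclusion: the linear association between x and y is not significant at the 1% level.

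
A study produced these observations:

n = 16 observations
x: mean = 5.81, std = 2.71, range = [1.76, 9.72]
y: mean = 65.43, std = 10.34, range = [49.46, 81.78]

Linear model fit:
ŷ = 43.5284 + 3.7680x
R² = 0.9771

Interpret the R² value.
R² = 0.9771 means 97.71% of the variation in y is explained by the linear relationship with x. This indicates a strong fit.

The coefficient of determination R² is the fraction of the total variation in y that the fitted line accounts for.

Here R² = 0.9771:
- Explained: 97.71% of the variation in y
- Unexplained (residual): 100% − 97.71% = 2.29%
- Rule of thumb (below 0.3 weak; 0.3 to below 0.7 moderate; 0.7 and above strong) → strong

Equivalently, for simple linear regression R² = r², so |r| = √0.9771 ≈ 0.9885.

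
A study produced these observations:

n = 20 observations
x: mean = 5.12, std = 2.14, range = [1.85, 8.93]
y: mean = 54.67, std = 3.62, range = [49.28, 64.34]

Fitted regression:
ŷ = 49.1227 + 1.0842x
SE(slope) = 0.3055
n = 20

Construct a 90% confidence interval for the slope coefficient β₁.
The 90% CI for β₁ is (0.5544, 1.6140)

Confidence interval for the slope:

The 90% CI for β₁ is: β̂₁ ± t*(α/2, n-2) × SE(β̂₁)

Step 1: Find critical t-value
- Confidence level = 0.9
- Degrees of freedom = n - 2 = 20 - 2 = 18
- t*(α/2, 18) = 1.7341

Step 2: Calculate margin of error
Margin = 1.7341 × 0.3055 = 0.5298

Step 3: Construct interval
CI = 1.0842 ± 0.5298
CI = (0.5544, 1.6140)

Interpretation: We are 90% confident that the true slope β₁ lies between 0.5544 and 1.6140.
The interval does not include 0, suggesting a significant linear relationship.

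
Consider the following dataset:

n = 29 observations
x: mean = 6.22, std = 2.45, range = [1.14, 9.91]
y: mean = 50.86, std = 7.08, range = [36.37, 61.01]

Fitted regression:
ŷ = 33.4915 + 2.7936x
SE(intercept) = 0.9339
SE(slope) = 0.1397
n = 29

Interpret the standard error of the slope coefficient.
The slope 2.7936 is pinned down to within about ±0.1397 (one SE) by these data — relative uncertainty 5.0%, i.e. precise.

SE(β̂₁) = s / √Sxx, where s is the residual standard deviation and Sxx = Σ(x − x̄)². It is the yardstick for how far β̂₁ = 2.7936 could plausibly be from the true slope.

Relative precision:
- SE / |β̂₁| = 0.1397 / 2.7936 = 5.0%
- Rule of thumb (under 20%: precise; 20% to under 50%: moderately precise; 50% or more: imprecise) → precise

Link to the t-test: t = β̂₁ / SE(β̂₁) = 2.7936 / 0.1397 = 19.9971, the statistic for H₀: β₁ = 0.

What drives SE(β̂₁): more residual scatter → larger SE; wider spread of x values → smaller SE; larger n (here n = 29) → smaller SE.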